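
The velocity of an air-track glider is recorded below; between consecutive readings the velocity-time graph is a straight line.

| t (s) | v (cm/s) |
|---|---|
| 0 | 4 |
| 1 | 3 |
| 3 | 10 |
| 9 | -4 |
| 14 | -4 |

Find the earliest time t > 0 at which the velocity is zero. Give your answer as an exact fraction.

v changes sign on 3–9 s (from 10 to -4); the graph is linear there, so v = 0 at t = 3 + (-10)·(9 − 3)/(-4 − 10) = 51/7 s.

t = 51/7 s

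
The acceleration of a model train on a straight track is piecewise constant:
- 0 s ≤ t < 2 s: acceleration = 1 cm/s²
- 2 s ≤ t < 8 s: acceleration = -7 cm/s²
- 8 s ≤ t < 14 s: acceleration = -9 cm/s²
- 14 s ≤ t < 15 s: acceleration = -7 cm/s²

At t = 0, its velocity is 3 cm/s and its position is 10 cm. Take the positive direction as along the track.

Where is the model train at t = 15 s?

-556.5 cm

On each constant-a segment, Δv = aΔt and Δx = v₀Δt + ½aΔt²; chain segment to segment.
0–2 s: v starts 3 cm/s; Δx = 3·2 + ½·1·2² = 8 cm; v ends 5 cm/s.
2–8 s: v starts 5 cm/s; Δx = 5·6 + ½·-7·6² = -96 cm; v ends -37 cm/s.
8–14 s: v starts -37 cm/s; Δx = -37·6 + ½·-9·6² = -384 cm; v ends -91 cm/s.
14–15 s: v starts -91 cm/s; Δx = -91·1 + ½·-7·1² = -94.5 cm; v ends -98 cm/s.
x(15) = 10 + Σ Δx = -556.5 cm.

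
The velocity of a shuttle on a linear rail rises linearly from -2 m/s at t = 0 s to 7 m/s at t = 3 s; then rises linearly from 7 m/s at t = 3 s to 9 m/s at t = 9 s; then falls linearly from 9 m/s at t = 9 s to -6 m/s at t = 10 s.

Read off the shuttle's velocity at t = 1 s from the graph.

On 0–3 s the graph is linear from -2 to 7 m/s: v(1) = -2 + (7 − -2)·(1 − 0)/(3 − 0) = 1 m/s.

1 m/s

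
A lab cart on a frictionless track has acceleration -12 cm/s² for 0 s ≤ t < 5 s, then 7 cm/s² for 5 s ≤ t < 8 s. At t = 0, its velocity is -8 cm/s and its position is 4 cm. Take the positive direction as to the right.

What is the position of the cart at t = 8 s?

On each constant-a segment, Δv = aΔt and Δx = v₀Δt + ½aΔt²; chain segment to segment.
0–5 s: v starts -8 cm/s; Δx = -8·5 + ½·-12·5² = -190 cm; v ends -68 cm/s.
5–8 s: v starts -68 cm/s; Δx = -68·3 + ½·7·3² = -172.5 cm; v ends -47 cm/s.
x(8) = 4 + Σ Δx = -358.5 cm.

-358.5 cm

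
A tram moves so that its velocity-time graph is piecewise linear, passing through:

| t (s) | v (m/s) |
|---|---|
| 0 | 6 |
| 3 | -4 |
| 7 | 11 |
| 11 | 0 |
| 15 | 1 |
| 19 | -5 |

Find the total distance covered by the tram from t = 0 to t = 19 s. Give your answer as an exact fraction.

881/15 m

Distance (not displacement) is the total path length: add the absolute areas under v-t.
0–3 s: v = 0 at t = 1.8 s; triangle areas 5.4 + 2.4 = 7.8 m
3–7 s: v = 0 at t = 61/15 s; triangle areas 32/15 + 242/15 = 274/15 m
7–11 s: |½(11 + 0)(4)| = 22 m
11–15 s: |½(0 + 1)(4)| = 2 m
15–19 s: v = 0 at t = 47/3 s; triangle areas 1/3 + 25/3 = 26/3 m
Total distance = 881/15 m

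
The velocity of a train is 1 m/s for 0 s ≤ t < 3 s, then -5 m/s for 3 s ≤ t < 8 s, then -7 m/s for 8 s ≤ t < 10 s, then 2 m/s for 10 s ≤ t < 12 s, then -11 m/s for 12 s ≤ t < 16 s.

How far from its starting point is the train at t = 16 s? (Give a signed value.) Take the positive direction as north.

Displacement is the signed area under the v-t curve.
0–3 s: 1 × 3 = 3 m
3–8 s: -5 × 5 = -25 m
8–10 s: -7 × 2 = -14 m
10–12 s: 2 × 2 = 4 m
12–16 s: -11 × 4 = -44 m
Net displacement = -76 m

-76 m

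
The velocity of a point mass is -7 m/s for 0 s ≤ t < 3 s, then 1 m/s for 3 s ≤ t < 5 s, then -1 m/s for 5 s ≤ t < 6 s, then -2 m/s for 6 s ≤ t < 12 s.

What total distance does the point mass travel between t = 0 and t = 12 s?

Total distance travelled is ∫|v| dt — sum the magnitudes of each area piece.
0–3 s: |-7| × 3 = 21 m
3–5 s: |1| × 2 = 2 m
5–6 s: |-1| × 1 = 1 m
6–12 s: |-2| × 6 = 12 m
Total distance = 36 m

36 m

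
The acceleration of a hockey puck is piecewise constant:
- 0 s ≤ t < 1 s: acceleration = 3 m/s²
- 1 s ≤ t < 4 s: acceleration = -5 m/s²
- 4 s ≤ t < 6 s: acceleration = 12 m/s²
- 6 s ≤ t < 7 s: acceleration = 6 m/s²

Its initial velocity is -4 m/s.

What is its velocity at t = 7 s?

Δv equals the area under the a-t graph; then v = v₀ + Δv.
0–1 s: 3 × 1 = 3 m/s
1–4 s: -5 × 3 = -15 m/s
4–6 s: 12 × 2 = 24 m/s
6–7 s: 6 × 1 = 6 m/s
Δv = 18 m/s, so v(7) = -4 + (18) = 14 m/s.

14 m/s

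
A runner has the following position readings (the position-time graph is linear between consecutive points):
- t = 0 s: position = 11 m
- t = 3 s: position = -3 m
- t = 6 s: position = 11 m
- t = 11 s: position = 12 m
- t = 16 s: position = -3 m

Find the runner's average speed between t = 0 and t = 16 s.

2.75 m/s

Average speed = (total path length)/(elapsed time); on a piecewise-linear x-t graph the path length is Σ|Δx|.
0–3 s: |Δx| = |-3 − 11| = 14 m
3–6 s: |Δx| = |11 − -3| = 14 m
6–11 s: |Δx| = |12 − 11| = 1 m
11–16 s: |Δx| = |-3 − 12| = 15 m
Total path = 44 m; average speed = 44/16 = 2.75 m/s.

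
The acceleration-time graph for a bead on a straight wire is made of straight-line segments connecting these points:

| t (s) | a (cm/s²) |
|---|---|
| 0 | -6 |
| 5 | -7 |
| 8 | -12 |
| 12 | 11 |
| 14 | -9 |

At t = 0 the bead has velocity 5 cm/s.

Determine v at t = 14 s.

-56 cm/s

Δv equals the area under the a-t graph; then v = v₀ + Δv.
0–5 s: ½(-6 + -7)(5) = -32.5 cm/s
5–8 s: ½(-7 + -12)(3) = -28.5 cm/s
8–12 s: ½(-12 + 11)(4) = -2 cm/s
12–14 s: ½(11 + -9)(2) = 2 cm/s
Δv = -61 cm/s, so v(14) = 5 + (-61) = -56 cm/s.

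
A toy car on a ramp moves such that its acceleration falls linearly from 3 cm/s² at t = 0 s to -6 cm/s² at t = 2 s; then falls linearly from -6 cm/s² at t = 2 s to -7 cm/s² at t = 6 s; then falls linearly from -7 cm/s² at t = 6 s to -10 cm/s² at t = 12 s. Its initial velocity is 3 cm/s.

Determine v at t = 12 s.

-77 cm/s

Δv equals the area under the a-t graph; then v = v₀ + Δv.
0–2 s: ½(3 + -6)(2) = -3 cm/s
2–6 s: ½(-6 + -7)(4) = -26 cm/s
6–12 s: ½(-7 + -10)(6) = -51 cm/s
Δv = -80 cm/s, so v(12) = 3 + (-80) = -77 cm/s.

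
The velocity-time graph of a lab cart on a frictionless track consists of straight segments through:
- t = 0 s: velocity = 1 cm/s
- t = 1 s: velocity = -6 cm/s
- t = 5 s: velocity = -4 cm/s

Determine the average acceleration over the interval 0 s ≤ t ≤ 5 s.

-1 cm/s²

Average acceleration = Δv/Δt = (-4 − 1)/(5 − 0) = -1 cm/s².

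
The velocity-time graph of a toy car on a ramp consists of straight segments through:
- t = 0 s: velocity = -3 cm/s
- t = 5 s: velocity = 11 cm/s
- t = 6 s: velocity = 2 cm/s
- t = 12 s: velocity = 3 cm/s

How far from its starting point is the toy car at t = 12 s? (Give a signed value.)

41.5 cm

Net displacement equals the area under the velocity-time graph (areas below the axis count negative).
0–5 s: ½(-3 + 11)(5) = 20 cm
5–6 s: ½(11 + 2)(1) = 6.5 cm
6–12 s: ½(2 + 3)(6) = 15 cm
Net displacement = 41.5 cm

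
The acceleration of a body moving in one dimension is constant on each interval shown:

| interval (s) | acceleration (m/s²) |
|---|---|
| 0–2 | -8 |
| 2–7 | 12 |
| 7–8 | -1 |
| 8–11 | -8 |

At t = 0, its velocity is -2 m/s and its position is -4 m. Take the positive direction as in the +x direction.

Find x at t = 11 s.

164.5 m

On each constant-a segment, Δv = aΔt and Δx = v₀Δt + ½aΔt²; chain segment to segment.
0–2 s: v starts -2 m/s; Δx = -2·2 + ½·-8·2² = -20 m; v ends -18 m/s.
2–7 s: v starts -18 m/s; Δx = -18·5 + ½·12·5² = 60 m; v ends 42 m/s.
7–8 s: v starts 42 m/s; Δx = 42·1 + ½·-1·1² = 41.5 m; v ends 41 m/s.
8–11 s: v starts 41 m/s; Δx = 41·3 + ½·-8·3² = 87 m; v ends 17 m/s.
x(11) = -4 + Σ Δx = 164.5 m.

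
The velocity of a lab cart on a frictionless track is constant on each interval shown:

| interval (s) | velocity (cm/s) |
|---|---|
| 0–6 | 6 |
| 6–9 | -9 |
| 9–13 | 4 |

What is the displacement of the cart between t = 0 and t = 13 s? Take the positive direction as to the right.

25 cm

Displacement is the signed area under the v-t curve.
0–6 s: 6 × 6 = 36 cm
6–9 s: -9 × 3 = -27 cm
9–13 s: 4 × 4 = 16 cm
Net displacement = 25 cm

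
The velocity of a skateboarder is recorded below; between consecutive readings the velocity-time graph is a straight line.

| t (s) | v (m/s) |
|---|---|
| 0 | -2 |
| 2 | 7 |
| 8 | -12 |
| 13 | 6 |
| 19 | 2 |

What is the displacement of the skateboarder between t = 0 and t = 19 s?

-1 m

Displacement is the signed area under the v-t curve.
0–2 s: ½(-2 + 7)(2) = 5 m
2–8 s: ½(7 + -12)(6) = -15 m
8–13 s: ½(-12 + 6)(5) = -15 m
13–19 s: ½(6 + 2)(6) = 24 m
Net displacement = -1 m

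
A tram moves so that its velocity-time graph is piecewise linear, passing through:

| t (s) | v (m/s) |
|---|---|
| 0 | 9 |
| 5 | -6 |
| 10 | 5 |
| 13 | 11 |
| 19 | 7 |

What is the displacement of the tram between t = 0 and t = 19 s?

Displacement is the signed area under the v-t curve.
0–5 s: ½(9 + -6)(5) = 7.5 m
5–10 s: ½(-6 + 5)(5) = -2.5 m
10–13 s: ½(5 + 11)(3) = 24 m
13–19 s: ½(11 + 7)(6) = 54 m
Net displacement = 83 m

83 m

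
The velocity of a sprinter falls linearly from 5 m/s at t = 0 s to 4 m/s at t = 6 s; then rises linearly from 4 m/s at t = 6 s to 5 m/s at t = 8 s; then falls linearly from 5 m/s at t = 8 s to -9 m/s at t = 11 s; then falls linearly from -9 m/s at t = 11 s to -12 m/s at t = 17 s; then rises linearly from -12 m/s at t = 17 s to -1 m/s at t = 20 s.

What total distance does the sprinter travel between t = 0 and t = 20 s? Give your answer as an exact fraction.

909/7 m

Distance (not displacement) is the total path length: add the absolute areas under v-t.
0–6 s: |½(5 + 4)(6)| = 27 m
6–8 s: |½(4 + 5)(2)| = 9 m
8–11 s: v = 0 at t = 127/14 s; triangle areas 75/28 + 243/28 = 159/14 m
11–17 s: |½(-9 + -12)(6)| = 63 m
17–20 s: |½(-12 + -1)(3)| = 19.5 m
Total distance = 909/7 m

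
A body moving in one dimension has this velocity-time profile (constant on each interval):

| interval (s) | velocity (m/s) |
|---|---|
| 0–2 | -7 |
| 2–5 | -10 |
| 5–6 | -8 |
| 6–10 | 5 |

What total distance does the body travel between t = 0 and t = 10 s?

72 m

Distance (not displacement) is the total path length: add the absolute areas under v-t.
0–2 s: |-7| × 2 = 14 m
2–5 s: |-10| × 3 = 30 m
5–6 s: |-8| × 1 = 8 m
6–10 s: |5| × 4 = 20 m
Total distance = 72 m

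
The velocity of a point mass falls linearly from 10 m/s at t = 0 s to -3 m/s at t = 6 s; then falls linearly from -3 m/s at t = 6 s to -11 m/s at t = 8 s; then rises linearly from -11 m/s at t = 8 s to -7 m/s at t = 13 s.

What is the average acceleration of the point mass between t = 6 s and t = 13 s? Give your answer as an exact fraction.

-4/7 m/s²

Average acceleration = Δv/Δt = (-7 − -3)/(13 − 6) = -4/7 m/s².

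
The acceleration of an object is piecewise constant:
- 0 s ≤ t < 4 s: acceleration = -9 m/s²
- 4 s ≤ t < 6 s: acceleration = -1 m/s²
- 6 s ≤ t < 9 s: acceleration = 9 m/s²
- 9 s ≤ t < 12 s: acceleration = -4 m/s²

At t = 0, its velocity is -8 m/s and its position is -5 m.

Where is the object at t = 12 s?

-371.5 m

On each constant-a segment, Δv = aΔt and Δx = v₀Δt + ½aΔt²; chain segment to segment.
0–4 s: v starts -8 m/s; Δx = -8·4 + ½·-9·4² = -104 m; v ends -44 m/s.
4–6 s: v starts -44 m/s; Δx = -44·2 + ½·-1·2² = -90 m; v ends -46 m/s.
6–9 s: v starts -46 m/s; Δx = -46·3 + ½·9·3² = -97.5 m; v ends -19 m/s.
9–12 s: v starts -19 m/s; Δx = -19·3 + ½·-4·3² = -75 m; v ends -31 m/s.
x(12) = -5 + Σ Δx = -371.5 m.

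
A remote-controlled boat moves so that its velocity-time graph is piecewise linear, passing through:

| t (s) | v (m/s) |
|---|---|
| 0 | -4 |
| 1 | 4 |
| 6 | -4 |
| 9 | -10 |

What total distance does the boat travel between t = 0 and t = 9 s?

33 m

Distance (not displacement) is the total path length: add the absolute areas under v-t.
0–1 s: v = 0 at t = 0.5 s; triangle areas 1 + 1 = 2 m
1–6 s: v = 0 at t = 3.5 s; triangle areas 5 + 5 = 10 m
6–9 s: |½(-4 + -10)(3)| = 21 m
Total distance = 33 m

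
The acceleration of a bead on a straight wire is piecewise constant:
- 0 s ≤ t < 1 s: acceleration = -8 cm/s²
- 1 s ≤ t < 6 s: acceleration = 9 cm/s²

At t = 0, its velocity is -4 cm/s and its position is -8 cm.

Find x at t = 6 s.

36.5 cm

On each constant-a segment, Δv = aΔt and Δx = v₀Δt + ½aΔt²; chain segment to segment.
0–1 s: v starts -4 cm/s; Δx = -4·1 + ½·-8·1² = -8 cm; v ends -12 cm/s.
1–6 s: v starts -12 cm/s; Δx = -12·5 + ½·9·5² = 52.5 cm; v ends 33 cm/s.
x(6) = -8 + Σ Δx = 36.5 cm.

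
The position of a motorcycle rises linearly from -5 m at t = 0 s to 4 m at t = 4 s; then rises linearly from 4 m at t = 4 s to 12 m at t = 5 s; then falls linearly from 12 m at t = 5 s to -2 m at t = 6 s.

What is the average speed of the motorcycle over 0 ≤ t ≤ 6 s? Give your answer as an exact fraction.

31/6 m/s

Average speed = (total path length)/(elapsed time); on a piecewise-linear x-t graph the path length is Σ|Δx|.
0–4 s: |Δx| = |4 − -5| = 9 m
4–5 s: |Δx| = |12 − 4| = 8 m
5–6 s: |Δx| = |-2 − 12| = 14 m
Total path = 31 m; average speed = 31/6 = 31/6 m/s.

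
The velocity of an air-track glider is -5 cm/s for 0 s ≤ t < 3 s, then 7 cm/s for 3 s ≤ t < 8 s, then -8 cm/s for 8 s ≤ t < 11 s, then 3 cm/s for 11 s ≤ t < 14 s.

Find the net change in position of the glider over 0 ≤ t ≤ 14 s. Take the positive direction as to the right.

Displacement is the signed area under the v-t curve.
0–3 s: -5 × 3 = -15 cm
3–8 s: 7 × 5 = 35 cm
8–11 s: -8 × 3 = -24 cm
11–14 s: 3 × 3 = 9 cm
Net displacement = 5 cm

5 cm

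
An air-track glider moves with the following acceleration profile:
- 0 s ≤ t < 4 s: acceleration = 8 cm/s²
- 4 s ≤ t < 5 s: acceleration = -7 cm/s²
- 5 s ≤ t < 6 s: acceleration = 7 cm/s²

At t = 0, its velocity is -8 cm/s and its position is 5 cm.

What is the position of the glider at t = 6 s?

78 cm

On each constant-a segment, Δv = aΔt and Δx = v₀Δt + ½aΔt²; chain segment to segment.
0–4 s: v starts -8 cm/s; Δx = -8·4 + ½·8·4² = 32 cm; v ends 24 cm/s.
4–5 s: v starts 24 cm/s; Δx = 24·1 + ½·-7·1² = 20.5 cm; v ends 17 cm/s.
5–6 s: v starts 17 cm/s; Δx = 17·1 + ½·7·1² = 20.5 cm; v ends 24 cm/s.
x(6) = 5 + Σ Δx = 78 cm.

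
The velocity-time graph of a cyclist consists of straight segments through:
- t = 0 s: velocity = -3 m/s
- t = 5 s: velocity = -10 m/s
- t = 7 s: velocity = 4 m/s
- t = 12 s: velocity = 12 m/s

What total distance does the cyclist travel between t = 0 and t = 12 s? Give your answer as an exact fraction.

Distance (not displacement) is the total path length: add the absolute areas under v-t.
0–5 s: |½(-3 + -10)(5)| = 32.5 m
5–7 s: v = 0 at t = 45/7 s; triangle areas 50/7 + 8/7 = 58/7 m
7–12 s: |½(4 + 12)(5)| = 40 m
Total distance = 1131/14 m

1131/14 m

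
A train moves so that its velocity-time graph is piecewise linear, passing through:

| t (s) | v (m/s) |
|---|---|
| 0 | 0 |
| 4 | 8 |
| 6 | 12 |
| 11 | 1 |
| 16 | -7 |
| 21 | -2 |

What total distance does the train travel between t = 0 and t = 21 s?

Total distance travelled is ∫|v| dt — sum the magnitudes of each area piece.
0–4 s: |½(0 + 8)(4)| = 16 m
4–6 s: |½(8 + 12)(2)| = 20 m
6–11 s: |½(12 + 1)(5)| = 32.5 m
11–16 s: v = 0 at t = 11.625 s; triangle areas 0.3125 + 15.3125 = 15.625 m
16–21 s: |½(-7 + -2)(5)| = 22.5 m
Total distance = 106.625 m

106.625 m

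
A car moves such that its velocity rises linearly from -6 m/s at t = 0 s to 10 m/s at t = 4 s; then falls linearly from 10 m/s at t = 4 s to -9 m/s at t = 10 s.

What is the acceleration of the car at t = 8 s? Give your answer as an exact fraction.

-19/6 m/s²

Acceleration is the slope of the v-t graph on 4–10 s: (-9 − 10)/(10 − 4) = -19/6 m/s².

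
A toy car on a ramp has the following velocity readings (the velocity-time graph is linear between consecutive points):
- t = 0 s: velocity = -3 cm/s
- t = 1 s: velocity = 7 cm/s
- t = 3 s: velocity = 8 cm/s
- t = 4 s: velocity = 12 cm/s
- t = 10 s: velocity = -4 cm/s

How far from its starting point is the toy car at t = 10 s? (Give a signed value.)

Displacement is the signed area under the v-t curve.
0–1 s: ½(-3 + 7)(1) = 2 cm
1–3 s: ½(7 + 8)(2) = 15 cm
3–4 s: ½(8 + 12)(1) = 10 cm
4–10 s: ½(12 + -4)(6) = 24 cm
Net displacement = 51 cm

51 cm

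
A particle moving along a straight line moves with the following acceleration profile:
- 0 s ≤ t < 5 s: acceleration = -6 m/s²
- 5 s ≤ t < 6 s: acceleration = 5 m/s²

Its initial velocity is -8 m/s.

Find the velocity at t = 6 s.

-33 m/s

Δv equals the area under the a-t graph; then v = v₀ + Δv.
0–5 s: -6 × 5 = -30 m/s
5–6 s: 5 × 1 = 5 m/s
Δv = -25 m/s, so v(6) = -8 + (-25) = -33 m/s.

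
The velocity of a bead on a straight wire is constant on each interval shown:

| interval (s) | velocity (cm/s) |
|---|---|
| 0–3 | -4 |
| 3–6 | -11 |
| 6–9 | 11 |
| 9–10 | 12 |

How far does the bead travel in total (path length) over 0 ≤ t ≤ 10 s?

Total distance travelled is ∫|v| dt — sum the magnitudes of each area piece.
0–3 s: |-4| × 3 = 12 cm
3–6 s: |-11| × 3 = 33 cm
6–9 s: |11| × 3 = 33 cm
9–10 s: |12| × 1 = 12 cm
Total distance = 90 cm

90 cm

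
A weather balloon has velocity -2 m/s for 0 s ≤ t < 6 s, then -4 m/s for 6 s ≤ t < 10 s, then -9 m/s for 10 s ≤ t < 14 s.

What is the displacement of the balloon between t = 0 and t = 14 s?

-64 m

Displacement is the signed area under the v-t curve.
0–6 s: -2 × 6 = -12 m
6–10 s: -4 × 4 = -16 m
10–14 s: -9 × 4 = -36 m
Net displacement = -64 m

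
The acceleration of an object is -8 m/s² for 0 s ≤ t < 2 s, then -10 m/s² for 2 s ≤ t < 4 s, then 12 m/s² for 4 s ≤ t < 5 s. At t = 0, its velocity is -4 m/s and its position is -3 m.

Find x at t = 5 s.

On each constant-a segment, Δv = aΔt and Δx = v₀Δt + ½aΔt²; chain segment to segment.
0–2 s: v starts -4 m/s; Δx = -4·2 + ½·-8·2² = -24 m; v ends -20 m/s.
2–4 s: v starts -20 m/s; Δx = -20·2 + ½·-10·2² = -60 m; v ends -40 m/s.
4–5 s: v starts -40 m/s; Δx = -40·1 + ½·12·1² = -34 m; v ends -28 m/s.
x(5) = -3 + Σ Δx = -121 m.

-121 m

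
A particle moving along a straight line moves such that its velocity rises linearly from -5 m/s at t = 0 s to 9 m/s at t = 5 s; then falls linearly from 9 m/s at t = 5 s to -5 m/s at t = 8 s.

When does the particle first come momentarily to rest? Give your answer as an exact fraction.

t = 25/14 s

v changes sign on 0–5 s (from -5 to 9); the graph is linear there, so v = 0 at t = 0 + (5)·(5 − 0)/(9 − -5) = 25/14 s.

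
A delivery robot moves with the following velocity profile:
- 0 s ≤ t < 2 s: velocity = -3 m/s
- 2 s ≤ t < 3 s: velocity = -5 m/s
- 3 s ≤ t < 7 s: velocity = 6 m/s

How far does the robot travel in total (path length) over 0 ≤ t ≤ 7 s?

Total distance travelled is ∫|v| dt — sum the magnitudes of each area piece.
0–2 s: |-3| × 2 = 6 m
2–3 s: |-5| × 1 = 5 m
3–7 s: |6| × 4 = 24 m
Total distance = 35 m

35 m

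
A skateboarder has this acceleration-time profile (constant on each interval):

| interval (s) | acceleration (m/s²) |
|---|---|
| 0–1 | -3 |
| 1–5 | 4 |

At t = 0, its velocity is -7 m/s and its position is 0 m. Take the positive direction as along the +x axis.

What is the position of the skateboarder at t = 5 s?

-16.5 m

On each constant-a segment, Δv = aΔt and Δx = v₀Δt + ½aΔt²; chain segment to segment.
0–1 s: v starts -7 m/s; Δx = -7·1 + ½·-3·1² = -8.5 m; v ends -10 m/s.
1–5 s: v starts -10 m/s; Δx = -10·4 + ½·4·4² = -8 m; v ends 6 m/s.
x(5) = 0 + Σ Δx = -16.5 m.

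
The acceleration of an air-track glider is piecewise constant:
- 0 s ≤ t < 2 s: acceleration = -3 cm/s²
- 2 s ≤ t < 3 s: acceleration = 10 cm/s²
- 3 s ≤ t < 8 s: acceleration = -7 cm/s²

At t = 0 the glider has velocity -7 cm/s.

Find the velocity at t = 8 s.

-38 cm/s

Δv equals the area under the a-t graph; then v = v₀ + Δv.
0–2 s: -3 × 2 = -6 cm/s
2–3 s: 10 × 1 = 10 cm/s
3–8 s: -7 × 5 = -35 cm/s
Δv = -31 cm/s, so v(8) = -7 + (-31) = -38 cm/s.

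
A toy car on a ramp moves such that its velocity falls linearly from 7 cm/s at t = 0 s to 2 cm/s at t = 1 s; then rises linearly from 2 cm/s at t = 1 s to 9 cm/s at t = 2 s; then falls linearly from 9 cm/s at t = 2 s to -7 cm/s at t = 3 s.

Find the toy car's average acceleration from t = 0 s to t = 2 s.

1 cm/s²

Average acceleration = Δv/Δt = (9 − 7)/(2 − 0) = 1 cm/s².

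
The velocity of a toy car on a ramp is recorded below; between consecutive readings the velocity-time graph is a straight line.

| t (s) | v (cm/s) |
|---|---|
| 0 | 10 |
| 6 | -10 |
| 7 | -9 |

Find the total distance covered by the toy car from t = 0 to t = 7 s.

Total distance travelled is ∫|v| dt — sum the magnitudes of each area piece.
0–6 s: v = 0 at t = 3 s; triangle areas 15 + 15 = 30 cm
6–7 s: |½(-10 + -9)(1)| = 9.5 cm
Total distance = 39.5 cm

39.5 cm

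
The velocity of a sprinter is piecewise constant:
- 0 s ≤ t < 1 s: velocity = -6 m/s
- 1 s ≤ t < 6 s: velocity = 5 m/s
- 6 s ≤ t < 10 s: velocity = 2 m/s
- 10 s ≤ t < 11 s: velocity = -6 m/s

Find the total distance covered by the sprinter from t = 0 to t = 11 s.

45 m

Distance (not displacement) is the total path length: add the absolute areas under v-t.
0–1 s: |-6| × 1 = 6 m
1–6 s: |5| × 5 = 25 m
6–10 s: |2| × 4 = 8 m
10–11 s: |-6| × 1 = 6 m
Total distance = 45 m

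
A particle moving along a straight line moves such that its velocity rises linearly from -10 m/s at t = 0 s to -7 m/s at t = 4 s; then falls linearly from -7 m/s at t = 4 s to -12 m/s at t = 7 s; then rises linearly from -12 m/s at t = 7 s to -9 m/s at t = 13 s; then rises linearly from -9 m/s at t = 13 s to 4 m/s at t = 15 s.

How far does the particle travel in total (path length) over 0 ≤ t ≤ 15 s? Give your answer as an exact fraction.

Distance (not displacement) is the total path length: add the absolute areas under v-t.
0–4 s: |½(-10 + -7)(4)| = 34 m
4–7 s: |½(-7 + -12)(3)| = 28.5 m
7–13 s: |½(-12 + -9)(6)| = 63 m
13–15 s: v = 0 at t = 187/13 s; triangle areas 81/13 + 16/13 = 97/13 m
Total distance = 3457/26 m

3457/26 m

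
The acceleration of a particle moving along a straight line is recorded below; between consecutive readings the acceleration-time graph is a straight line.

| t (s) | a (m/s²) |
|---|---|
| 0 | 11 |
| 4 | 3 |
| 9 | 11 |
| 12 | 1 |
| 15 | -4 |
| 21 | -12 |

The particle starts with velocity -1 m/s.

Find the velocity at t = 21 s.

Δv equals the area under the a-t graph; then v = v₀ + Δv.
0–4 s: ½(11 + 3)(4) = 28 m/s
4–9 s: ½(3 + 11)(5) = 35 m/s
9–12 s: ½(11 + 1)(3) = 18 m/s
12–15 s: ½(1 + -4)(3) = -4.5 m/s
15–21 s: ½(-4 + -12)(6) = -48 m/s
Δv = 28.5 m/s, so v(21) = -1 + (28.5) = 27.5 m/s.

27.5 m/s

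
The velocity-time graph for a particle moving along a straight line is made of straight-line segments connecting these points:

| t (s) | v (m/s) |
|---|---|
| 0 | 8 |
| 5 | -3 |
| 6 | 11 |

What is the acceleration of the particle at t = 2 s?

-2.2 m/s²

Acceleration is the slope of the v-t graph on 0–5 s: (-3 − 8)/(5 − 0) = -2.2 m/s².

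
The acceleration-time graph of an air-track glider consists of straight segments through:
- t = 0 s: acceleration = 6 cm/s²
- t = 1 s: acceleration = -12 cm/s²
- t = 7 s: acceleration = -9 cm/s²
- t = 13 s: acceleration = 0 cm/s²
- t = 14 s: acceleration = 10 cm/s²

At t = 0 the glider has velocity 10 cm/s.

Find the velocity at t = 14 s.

Δv equals the area under the a-t graph; then v = v₀ + Δv.
0–1 s: ½(6 + -12)(1) = -3 cm/s
1–7 s: ½(-12 + -9)(6) = -63 cm/s
7–13 s: ½(-9 + 0)(6) = -27 cm/s
13–14 s: ½(0 + 10)(1) = 5 cm/s
Δv = -88 cm/s, so v(14) = 10 + (-88) = -78 cm/s.

-78 cm/s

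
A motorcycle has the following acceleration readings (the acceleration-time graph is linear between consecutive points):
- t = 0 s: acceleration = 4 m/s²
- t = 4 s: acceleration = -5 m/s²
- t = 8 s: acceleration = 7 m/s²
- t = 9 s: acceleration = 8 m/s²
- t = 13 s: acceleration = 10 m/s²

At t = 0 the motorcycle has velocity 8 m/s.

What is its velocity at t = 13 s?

Δv equals the area under the a-t graph; then v = v₀ + Δv.
0–4 s: ½(4 + -5)(4) = -2 m/s
4–8 s: ½(-5 + 7)(4) = 4 m/s
8–9 s: ½(7 + 8)(1) = 7.5 m/s
9–13 s: ½(8 + 10)(4) = 36 m/s
Δv = 45.5 m/s, so v(13) = 8 + (45.5) = 53.5 m/s.

53.5 m/s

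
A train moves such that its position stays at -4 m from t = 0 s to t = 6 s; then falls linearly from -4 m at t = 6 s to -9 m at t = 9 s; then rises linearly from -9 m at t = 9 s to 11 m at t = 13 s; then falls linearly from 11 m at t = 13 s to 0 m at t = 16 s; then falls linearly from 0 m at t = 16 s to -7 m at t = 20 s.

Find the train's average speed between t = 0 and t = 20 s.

Average speed = (total path length)/(elapsed time); on a piecewise-linear x-t graph the path length is Σ|Δx|.
0–6 s: |Δx| = |-4 − -4| = 0 m
6–9 s: |Δx| = |-9 − -4| = 5 m
9–13 s: |Δx| = |11 − -9| = 20 m
13–16 s: |Δx| = |0 − 11| = 11 m
16–20 s: |Δx| = |-7 − 0| = 7 m
Total path = 43 m; average speed = 43/20 = 2.15 m/s.

2.15 m/s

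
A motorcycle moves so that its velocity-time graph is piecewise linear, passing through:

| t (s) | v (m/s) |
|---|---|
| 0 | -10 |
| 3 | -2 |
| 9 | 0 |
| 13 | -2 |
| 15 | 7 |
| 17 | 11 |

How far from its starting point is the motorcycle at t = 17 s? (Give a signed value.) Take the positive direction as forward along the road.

-5 m

Net displacement equals the area under the velocity-time graph (areas below the axis count negative).
0–3 s: ½(-10 + -2)(3) = -18 m
3–9 s: ½(-2 + 0)(6) = -6 m
9–13 s: ½(0 + -2)(4) = -4 m
13–15 s: ½(-2 + 7)(2) = 5 m
15–17 s: ½(7 + 11)(2) = 18 m
Net displacement = -5 m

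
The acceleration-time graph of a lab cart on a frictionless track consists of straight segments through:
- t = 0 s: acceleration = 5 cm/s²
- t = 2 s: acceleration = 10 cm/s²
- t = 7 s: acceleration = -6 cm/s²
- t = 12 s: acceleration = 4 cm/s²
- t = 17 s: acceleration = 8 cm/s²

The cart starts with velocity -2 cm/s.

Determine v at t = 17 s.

48 cm/s

Δv equals the area under the a-t graph; then v = v₀ + Δv.
0–2 s: ½(5 + 10)(2) = 15 cm/s
2–7 s: ½(10 + -6)(5) = 10 cm/s
7–12 s: ½(-6 + 4)(5) = -5 cm/s
12–17 s: ½(4 + 8)(5) = 30 cm/s
Δv = 50 cm/s, so v(17) = -2 + (50) = 48 cm/s.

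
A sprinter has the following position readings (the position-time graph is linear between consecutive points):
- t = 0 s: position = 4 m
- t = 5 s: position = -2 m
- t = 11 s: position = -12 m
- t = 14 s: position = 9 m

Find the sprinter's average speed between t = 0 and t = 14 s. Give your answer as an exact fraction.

37/14 m/s

Average speed = (total path length)/(elapsed time); on a piecewise-linear x-t graph the path length is Σ|Δx|.
0–5 s: |Δx| = |-2 − 4| = 6 m
5–11 s: |Δx| = |-12 − -2| = 10 m
11–14 s: |Δx| = |9 − -12| = 21 m
Total path = 37 m; average speed = 37/14 = 37/14 m/s.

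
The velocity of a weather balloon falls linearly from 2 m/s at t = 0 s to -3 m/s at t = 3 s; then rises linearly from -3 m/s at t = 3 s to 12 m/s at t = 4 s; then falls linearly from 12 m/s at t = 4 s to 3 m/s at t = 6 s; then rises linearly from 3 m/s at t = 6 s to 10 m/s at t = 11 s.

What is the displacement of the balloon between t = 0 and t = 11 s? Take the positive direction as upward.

Displacement is the signed area under the v-t curve.
0–3 s: ½(2 + -3)(3) = -1.5 m
3–4 s: ½(-3 + 12)(1) = 4.5 m
4–6 s: ½(12 + 3)(2) = 15 m
6–11 s: ½(3 + 10)(5) = 32.5 m
Net displacement = 50.5 m

50.5 m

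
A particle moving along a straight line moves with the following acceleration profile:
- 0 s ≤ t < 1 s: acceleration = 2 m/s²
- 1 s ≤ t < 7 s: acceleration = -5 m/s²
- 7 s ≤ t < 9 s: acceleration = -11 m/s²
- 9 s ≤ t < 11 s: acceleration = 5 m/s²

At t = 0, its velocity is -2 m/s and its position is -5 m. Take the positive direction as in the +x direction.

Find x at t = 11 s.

-272 m

On each constant-a segment, Δv = aΔt and Δx = v₀Δt + ½aΔt²; chain segment to segment.
0–1 s: v starts -2 m/s; Δx = -2·1 + ½·2·1² = -1 m; v ends 0 m/s.
1–7 s: v starts 0 m/s; Δx = 0·6 + ½·-5·6² = -90 m; v ends -30 m/s.
7–9 s: v starts -30 m/s; Δx = -30·2 + ½·-11·2² = -82 m; v ends -52 m/s.
9–11 s: v starts -52 m/s; Δx = -52·2 + ½·5·2² = -94 m; v ends -42 m/s.
x(11) = -5 + Σ Δx = -272 m.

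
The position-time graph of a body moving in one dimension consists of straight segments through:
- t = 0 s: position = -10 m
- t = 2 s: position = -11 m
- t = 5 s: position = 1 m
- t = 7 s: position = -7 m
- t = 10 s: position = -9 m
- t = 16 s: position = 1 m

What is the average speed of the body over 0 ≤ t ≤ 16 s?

2.0625 m/s

Average speed = (total path length)/(elapsed time); on a piecewise-linear x-t graph the path length is Σ|Δx|.
0–2 s: |Δx| = |-11 − -10| = 1 m
2–5 s: |Δx| = |1 − -11| = 12 m
5–7 s: |Δx| = |-7 − 1| = 8 m
7–10 s: |Δx| = |-9 − -7| = 2 m
10–16 s: |Δx| = |1 − -9| = 10 m
Total path = 33 m; average speed = 33/16 = 2.0625 m/s.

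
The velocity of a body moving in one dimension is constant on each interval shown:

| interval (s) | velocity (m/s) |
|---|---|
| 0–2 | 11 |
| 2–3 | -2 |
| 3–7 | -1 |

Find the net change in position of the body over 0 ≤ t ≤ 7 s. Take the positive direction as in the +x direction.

Displacement is the signed area under the v-t curve.
0–2 s: 11 × 2 = 22 m
2–3 s: -2 × 1 = -2 m
3–7 s: -1 × 4 = -4 m
Net displacement = 16 m

16 m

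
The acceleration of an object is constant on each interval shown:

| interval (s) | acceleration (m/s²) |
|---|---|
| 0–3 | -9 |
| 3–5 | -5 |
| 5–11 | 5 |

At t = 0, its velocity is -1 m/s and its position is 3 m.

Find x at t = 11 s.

-244.5 m

On each constant-a segment, Δv = aΔt and Δx = v₀Δt + ½aΔt²; chain segment to segment.
0–3 s: v starts -1 m/s; Δx = -1·3 + ½·-9·3² = -43.5 m; v ends -28 m/s.
3–5 s: v starts -28 m/s; Δx = -28·2 + ½·-5·2² = -66 m; v ends -38 m/s.
5–11 s: v starts -38 m/s; Δx = -38·6 + ½·5·6² = -138 m; v ends -8 m/s.
x(11) = 3 + Σ Δx = -244.5 m.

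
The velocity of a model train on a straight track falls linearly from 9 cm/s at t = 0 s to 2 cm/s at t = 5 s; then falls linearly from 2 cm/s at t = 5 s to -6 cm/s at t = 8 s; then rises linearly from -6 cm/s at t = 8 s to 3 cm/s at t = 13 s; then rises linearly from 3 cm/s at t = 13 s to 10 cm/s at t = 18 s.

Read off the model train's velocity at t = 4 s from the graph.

3.4 cm/s

On 0–5 s the graph is linear from 9 to 2 cm/s: v(4) = 9 + (2 − 9)·(4 − 0)/(5 − 0) = 3.4 cm/s.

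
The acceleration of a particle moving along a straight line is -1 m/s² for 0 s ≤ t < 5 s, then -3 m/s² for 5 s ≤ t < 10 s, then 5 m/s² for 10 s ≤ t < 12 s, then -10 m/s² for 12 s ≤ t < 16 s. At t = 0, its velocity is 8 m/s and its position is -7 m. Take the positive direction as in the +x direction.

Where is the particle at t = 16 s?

On each constant-a segment, Δv = aΔt and Δx = v₀Δt + ½aΔt²; chain segment to segment.
0–5 s: v starts 8 m/s; Δx = 8·5 + ½·-1·5² = 27.5 m; v ends 3 m/s.
5–10 s: v starts 3 m/s; Δx = 3·5 + ½·-3·5² = -22.5 m; v ends -12 m/s.
10–12 s: v starts -12 m/s; Δx = -12·2 + ½·5·2² = -14 m; v ends -2 m/s.
12–16 s: v starts -2 m/s; Δx = -2·4 + ½·-10·4² = -88 m; v ends -42 m/s.
x(16) = -7 + Σ Δx = -104 m.

-104 m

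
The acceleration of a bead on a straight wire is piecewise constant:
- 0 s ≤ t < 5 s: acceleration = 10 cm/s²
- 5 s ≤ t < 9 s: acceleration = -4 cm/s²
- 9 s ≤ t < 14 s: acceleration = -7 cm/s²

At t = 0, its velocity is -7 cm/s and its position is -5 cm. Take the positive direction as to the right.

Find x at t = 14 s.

On each constant-a segment, Δv = aΔt and Δx = v₀Δt + ½aΔt²; chain segment to segment.
0–5 s: v starts -7 cm/s; Δx = -7·5 + ½·10·5² = 90 cm; v ends 43 cm/s.
5–9 s: v starts 43 cm/s; Δx = 43·4 + ½·-4·4² = 140 cm; v ends 27 cm/s.
9–14 s: v starts 27 cm/s; Δx = 27·5 + ½·-7·5² = 47.5 cm; v ends -8 cm/s.
x(14) = -5 + Σ Δx = 272.5 cm.

272.5 cm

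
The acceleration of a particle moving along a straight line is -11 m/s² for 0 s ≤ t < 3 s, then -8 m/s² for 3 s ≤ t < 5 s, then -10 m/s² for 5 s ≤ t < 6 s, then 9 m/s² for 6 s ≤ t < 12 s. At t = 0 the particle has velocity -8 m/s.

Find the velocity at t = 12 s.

-13 m/s

Δv equals the area under the a-t graph; then v = v₀ + Δv.
0–3 s: -11 × 3 = -33 m/s
3–5 s: -8 × 2 = -16 m/s
5–6 s: -10 × 1 = -10 m/s
6–12 s: 9 × 6 = 54 m/s
Δv = -5 m/s, so v(12) = -8 + (-5) = -13 m/s.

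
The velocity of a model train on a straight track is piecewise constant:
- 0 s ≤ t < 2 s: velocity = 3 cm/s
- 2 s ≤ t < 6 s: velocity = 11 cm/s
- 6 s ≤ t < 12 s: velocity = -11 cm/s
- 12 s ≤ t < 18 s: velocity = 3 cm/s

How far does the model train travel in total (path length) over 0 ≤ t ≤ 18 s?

134 cm

Distance (not displacement) is the total path length: add the absolute areas under v-t.
0–2 s: |3| × 2 = 6 cm
2–6 s: |11| × 4 = 44 cm
6–12 s: |-11| × 6 = 66 cm
12–18 s: |3| × 6 = 18 cm
Total distance = 134 cm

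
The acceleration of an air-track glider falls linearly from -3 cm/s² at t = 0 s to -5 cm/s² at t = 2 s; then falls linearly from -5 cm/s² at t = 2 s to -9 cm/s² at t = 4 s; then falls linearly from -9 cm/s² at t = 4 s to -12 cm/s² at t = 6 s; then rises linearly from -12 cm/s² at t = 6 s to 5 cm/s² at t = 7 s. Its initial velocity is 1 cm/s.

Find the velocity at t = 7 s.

-45.5 cm/s

Δv equals the area under the a-t graph; then v = v₀ + Δv.
0–2 s: ½(-3 + -5)(2) = -8 cm/s
2–4 s: ½(-5 + -9)(2) = -14 cm/s
4–6 s: ½(-9 + -12)(2) = -21 cm/s
6–7 s: ½(-12 + 5)(1) = -3.5 cm/s
Δv = -46.5 cm/s, so v(7) = 1 + (-46.5) = -45.5 cm/s.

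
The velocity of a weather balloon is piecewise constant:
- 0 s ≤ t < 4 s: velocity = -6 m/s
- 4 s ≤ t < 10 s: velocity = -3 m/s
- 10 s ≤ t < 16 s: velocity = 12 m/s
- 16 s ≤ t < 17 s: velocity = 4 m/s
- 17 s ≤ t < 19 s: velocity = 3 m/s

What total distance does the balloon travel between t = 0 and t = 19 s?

124 m

Total distance travelled is ∫|v| dt — sum the magnitudes of each area piece.
0–4 s: |-6| × 4 = 24 m
4–10 s: |-3| × 6 = 18 m
10–16 s: |12| × 6 = 72 m
16–17 s: |4| × 1 = 4 m
17–19 s: |3| × 2 = 6 m
Total distance = 124 m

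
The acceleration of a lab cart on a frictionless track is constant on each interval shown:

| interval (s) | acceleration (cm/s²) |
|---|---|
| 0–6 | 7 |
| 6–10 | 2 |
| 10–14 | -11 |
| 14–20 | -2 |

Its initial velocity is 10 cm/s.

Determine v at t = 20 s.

4 cm/s

Δv equals the area under the a-t graph; then v = v₀ + Δv.
0–6 s: 7 × 6 = 42 cm/s
6–10 s: 2 × 4 = 8 cm/s
10–14 s: -11 × 4 = -44 cm/s
14–20 s: -2 × 6 = -12 cm/s
Δv = -6 cm/s, so v(20) = 10 + (-6) = 4 cm/s.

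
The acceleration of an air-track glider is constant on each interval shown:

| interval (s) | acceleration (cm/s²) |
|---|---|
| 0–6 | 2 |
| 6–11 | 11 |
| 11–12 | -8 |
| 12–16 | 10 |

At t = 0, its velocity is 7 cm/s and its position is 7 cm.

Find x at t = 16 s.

731.5 cm

On each constant-a segment, Δv = aΔt and Δx = v₀Δt + ½aΔt²; chain segment to segment.
0–6 s: v starts 7 cm/s; Δx = 7·6 + ½·2·6² = 78 cm; v ends 19 cm/s.
6–11 s: v starts 19 cm/s; Δx = 19·5 + ½·11·5² = 232.5 cm; v ends 74 cm/s.
11–12 s: v starts 74 cm/s; Δx = 74·1 + ½·-8·1² = 70 cm; v ends 66 cm/s.
12–16 s: v starts 66 cm/s; Δx = 66·4 + ½·10·4² = 344 cm; v ends 106 cm/s.
x(16) = 7 + Σ Δx = 731.5 cm.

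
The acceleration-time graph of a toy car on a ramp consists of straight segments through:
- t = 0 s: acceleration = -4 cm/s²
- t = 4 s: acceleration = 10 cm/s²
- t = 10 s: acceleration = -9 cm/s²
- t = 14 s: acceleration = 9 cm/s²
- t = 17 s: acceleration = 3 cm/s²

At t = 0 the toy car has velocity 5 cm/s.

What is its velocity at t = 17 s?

Δv equals the area under the a-t graph; then v = v₀ + Δv.
0–4 s: ½(-4 + 10)(4) = 12 cm/s
4–10 s: ½(10 + -9)(6) = 3 cm/s
10–14 s: ½(-9 + 9)(4) = 0 cm/s
14–17 s: ½(9 + 3)(3) = 18 cm/s
Δv = 33 cm/s, so v(17) = 5 + (33) = 38 cm/s.

38 cm/s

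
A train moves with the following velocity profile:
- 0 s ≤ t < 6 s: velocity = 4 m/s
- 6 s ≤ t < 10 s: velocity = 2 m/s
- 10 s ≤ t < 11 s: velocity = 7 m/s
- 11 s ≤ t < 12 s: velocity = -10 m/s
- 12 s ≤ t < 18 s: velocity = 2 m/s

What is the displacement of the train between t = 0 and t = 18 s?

Net displacement equals the area under the velocity-time graph (areas below the axis count negative).
0–6 s: 4 × 6 = 24 m
6–10 s: 2 × 4 = 8 m
10–11 s: 7 × 1 = 7 m
11–12 s: -10 × 1 = -10 m
12–18 s: 2 × 6 = 12 m
Net displacement = 41 m

41 m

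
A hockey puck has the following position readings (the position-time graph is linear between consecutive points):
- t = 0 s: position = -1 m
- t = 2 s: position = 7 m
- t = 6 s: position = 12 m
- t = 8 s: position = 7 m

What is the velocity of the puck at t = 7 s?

-2.5 m/s

Velocity is the slope of the x-t graph on 6–8 s: (7 − 12)/(8 − 6) = -2.5 m/s.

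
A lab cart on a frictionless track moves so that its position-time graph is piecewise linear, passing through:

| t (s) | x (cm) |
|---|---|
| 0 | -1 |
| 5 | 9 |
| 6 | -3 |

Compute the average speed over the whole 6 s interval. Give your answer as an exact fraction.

11/3 cm/s

Average speed = (total path length)/(elapsed time); on a piecewise-linear x-t graph the path length is Σ|Δx|.
0–5 s: |Δx| = |9 − -1| = 10 cm
5–6 s: |Δx| = |-3 − 9| = 12 cm
Total path = 22 cm; average speed = 22/6 = 11/3 cm/s.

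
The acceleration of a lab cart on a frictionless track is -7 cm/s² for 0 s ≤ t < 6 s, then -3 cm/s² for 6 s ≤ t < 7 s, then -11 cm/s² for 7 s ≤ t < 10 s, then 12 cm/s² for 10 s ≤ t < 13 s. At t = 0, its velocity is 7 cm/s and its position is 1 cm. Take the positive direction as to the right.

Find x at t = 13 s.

-442 cm

On each constant-a segment, Δv = aΔt and Δx = v₀Δt + ½aΔt²; chain segment to segment.
0–6 s: v starts 7 cm/s; Δx = 7·6 + ½·-7·6² = -84 cm; v ends -35 cm/s.
6–7 s: v starts -35 cm/s; Δx = -35·1 + ½·-3·1² = -36.5 cm; v ends -38 cm/s.
7–10 s: v starts -38 cm/s; Δx = -38·3 + ½·-11·3² = -163.5 cm; v ends -71 cm/s.
10–13 s: v starts -71 cm/s; Δx = -71·3 + ½·12·3² = -159 cm; v ends -35 cm/s.
x(13) = 1 + Σ Δx = -442 cm.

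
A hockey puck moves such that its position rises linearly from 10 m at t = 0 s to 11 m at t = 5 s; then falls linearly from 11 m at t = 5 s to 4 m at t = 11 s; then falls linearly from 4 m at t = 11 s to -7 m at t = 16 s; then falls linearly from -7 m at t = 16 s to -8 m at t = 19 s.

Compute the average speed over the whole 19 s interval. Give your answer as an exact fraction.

20/19 m/s

Average speed = (total path length)/(elapsed time); on a piecewise-linear x-t graph the path length is Σ|Δx|.
0–5 s: |Δx| = |11 − 10| = 1 m
5–11 s: |Δx| = |4 − 11| = 7 m
11–16 s: |Δx| = |-7 − 4| = 11 m
16–19 s: |Δx| = |-8 − -7| = 1 m
Total path = 20 m; average speed = 20/19 = 20/19 m/s.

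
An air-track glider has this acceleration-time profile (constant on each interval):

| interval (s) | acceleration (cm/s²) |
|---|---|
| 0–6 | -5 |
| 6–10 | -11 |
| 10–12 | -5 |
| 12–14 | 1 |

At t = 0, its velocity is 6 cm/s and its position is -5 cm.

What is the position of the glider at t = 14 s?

On each constant-a segment, Δv = aΔt and Δx = v₀Δt + ½aΔt²; chain segment to segment.
0–6 s: v starts 6 cm/s; Δx = 6·6 + ½·-5·6² = -54 cm; v ends -24 cm/s.
6–10 s: v starts -24 cm/s; Δx = -24·4 + ½·-11·4² = -184 cm; v ends -68 cm/s.
10–12 s: v starts -68 cm/s; Δx = -68·2 + ½·-5·2² = -146 cm; v ends -78 cm/s.
12–14 s: v starts -78 cm/s; Δx = -78·2 + ½·1·2² = -154 cm; v ends -76 cm/s.
x(14) = -5 + Σ Δx = -543 cm.

-543 cm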